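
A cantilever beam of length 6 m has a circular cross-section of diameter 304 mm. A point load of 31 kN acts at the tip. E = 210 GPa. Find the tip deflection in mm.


I = pi * d^4 / 64 = pi * 304^4 / 64 = 419241468.12 mm^4
L = 6000.0 mm, P = 31000.0 N, E = 210000.0 MPa
delta = P * L^3 / (3 * E * I)
= 31000.0 * 6000.0^3 / (3 * 210000.0 * 419241468.12)
= 25.3519 mm

25.3519 mm


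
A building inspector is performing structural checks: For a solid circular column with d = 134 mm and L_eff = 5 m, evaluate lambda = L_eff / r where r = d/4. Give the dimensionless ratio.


Radius of gyration r = d / 4 = 134 / 4 = 33.5 mm
L_eff = 5000.0 mm
Slenderness ratio = L / r = 5000.0 / 33.5 = 149.25 (dimensionless)

149.25 (dimensionless)


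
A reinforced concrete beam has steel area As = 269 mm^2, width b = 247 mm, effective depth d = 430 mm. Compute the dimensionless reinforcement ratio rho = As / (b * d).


rho = As / (b * d)
= 269 / (247 * 430)
= 269 / 106210
= 0.002533 (dimensionless)

0.002533 (dimensionless)


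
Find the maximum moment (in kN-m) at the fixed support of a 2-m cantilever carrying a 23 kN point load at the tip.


For a cantilever with a point load at the free end:
M_max = P * L = 23 * 2 = 46 kN-m

46 kN-m


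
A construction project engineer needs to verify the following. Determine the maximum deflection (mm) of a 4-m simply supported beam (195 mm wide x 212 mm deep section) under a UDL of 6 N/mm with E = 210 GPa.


I = 195 * 212^3 / 12 = 154832080.0 mm^4
L = 4000.0 mm, w = 6 N/mm, E = 210000.0 MPa
delta = 5 * w * L^4 / (384 * E * I)
= 5 * 6 * 4000.0^4 / (384 * 210000.0 * 154832080.0)
= 0.6151 mm

0.6151 mm


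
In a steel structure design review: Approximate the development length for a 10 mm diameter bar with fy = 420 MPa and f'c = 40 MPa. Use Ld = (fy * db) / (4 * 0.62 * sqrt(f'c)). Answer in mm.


Ld = (fy * db) / (4 * 0.62 * sqrt(f'c))
= (420 * 10) / (4 * 0.62 * sqrt(40))
= 4200 / 15.6849
= 267.77 mm

267.77 mm


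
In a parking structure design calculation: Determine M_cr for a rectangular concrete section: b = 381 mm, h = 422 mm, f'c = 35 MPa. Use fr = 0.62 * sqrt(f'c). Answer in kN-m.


fr = 0.62 * sqrt(35) = 0.62 * 5.9161 = 3.668 MPa
I = 381 * 422^3 / 12 = 2386058474.0 mm^4
y_t = 211.0 mm
M_cr = fr * I / y_t = 3.668 * 2386058474.0 / 211.0 N-mm
= 41.4786 kN-m

41.4786 kN-m


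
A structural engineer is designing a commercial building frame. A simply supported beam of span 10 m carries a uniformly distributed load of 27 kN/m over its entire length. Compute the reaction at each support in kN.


Total load = w * L = 27 * 10 = 270 kN
By symmetry, each reaction R = total / 2 = 270 / 2 = 135.0 kN

135.0 kN


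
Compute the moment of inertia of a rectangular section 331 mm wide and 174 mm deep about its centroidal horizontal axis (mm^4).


I = b * h^3 / 12
= 331 * 174^3 / 12
= 331 * 5268024 / 12
= 145309662.0 mm^4

145309662.0 mm^4


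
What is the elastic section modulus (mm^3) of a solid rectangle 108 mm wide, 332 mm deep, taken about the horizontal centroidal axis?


S = b * h^2 / 6
= 108 * 332^2 / 6
= 108 * 110224 / 6
= 1984032.0 mm^3

1984032.0 mm^3


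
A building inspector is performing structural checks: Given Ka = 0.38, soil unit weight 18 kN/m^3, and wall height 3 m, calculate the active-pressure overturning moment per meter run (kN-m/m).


Pa = 0.5 * Ka * gamma * H^2
= 0.5 * 0.38 * 18 * 3^2
= 30.78 kN/m
Arm = H / 3 = 3 / 3 = 1.0 m
Mo = Pa * arm = Pa * H / 3 = 30.78 * 3 / 3 = 30.78 kN-m/m

30.78 kN-m/m


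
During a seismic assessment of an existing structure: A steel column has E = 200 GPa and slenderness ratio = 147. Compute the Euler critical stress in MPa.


sigma_cr = pi^2 * E / lambda^2
= 9.8696 * 200000.0 / 147^2
= 9.8696 * 200000.0 / 21609
= 91.3472 MPa

91.3472 MPa


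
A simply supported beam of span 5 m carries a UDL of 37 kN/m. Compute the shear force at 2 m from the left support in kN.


R_A = w * L / 2 = 37 * 5 / 2 = 92.5 kN
V(x) = R_A - w * x = 92.5 - 37 * 2
= 18.5 kN

18.5 kN


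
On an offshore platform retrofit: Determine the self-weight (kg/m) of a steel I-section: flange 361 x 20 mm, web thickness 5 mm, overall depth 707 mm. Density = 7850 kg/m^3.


A_flanges = 2 * 361 * 20 = 14440 mm^2
A_web = (707 - 2 * 20) * 5 = 3335 mm^2
A_total = 14440 + 3335 = 17775 mm^2 = 0.017775 m^2
Weight = rho * A = 7850 * 0.017775 = 139.5337 kg/m

139.5337 kg/m


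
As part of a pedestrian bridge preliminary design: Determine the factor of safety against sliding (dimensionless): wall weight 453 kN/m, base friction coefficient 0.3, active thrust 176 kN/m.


Resisting force = mu * W = 0.3 * 453 = 135.9 kN/m
FOS = Resisting / Driving = 135.9 / 176
= 0.7722 (dimensionless)

0.7722 (dimensionless)


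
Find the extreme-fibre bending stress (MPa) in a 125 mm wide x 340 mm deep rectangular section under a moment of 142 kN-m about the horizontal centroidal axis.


I = b * h^3 / 12 = 125 * 340^3 / 12 = 409416666.67 mm^4
y = h / 2 = 340 / 2 = 170.0 mm
M = 142 kN-m = 142000000.0 N-mm
sigma = M * y / I = 142000000.0 * 170.0 / 409416666.67
= 58.96 MPa

58.96 MPa


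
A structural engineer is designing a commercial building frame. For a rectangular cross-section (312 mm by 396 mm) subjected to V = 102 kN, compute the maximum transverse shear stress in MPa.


A = b * h = 312 * 396 = 123552 mm^2
V = 102 kN = 102000.0 N
tau_max = 1.5 * V / A = 1.5 * 102000.0 / 123552
= 1.2383 MPa

1.2383 MPa


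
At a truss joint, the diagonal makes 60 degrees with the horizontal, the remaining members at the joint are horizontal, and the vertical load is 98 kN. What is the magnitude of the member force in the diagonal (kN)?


At the joint, only the diagonal has a vertical component, so vertical equilibrium gives:
F * sin(60) = 98
F = 98 / sin(60)
= 98 / 0.866025
= 113.16 kN

113.16 kN


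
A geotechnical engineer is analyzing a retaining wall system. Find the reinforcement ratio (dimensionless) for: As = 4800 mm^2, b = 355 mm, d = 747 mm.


rho = As / (b * d)
= 4800 / (355 * 747)
= 4800 / 265185
= 0.018101 (dimensionless)

0.018101 (dimensionless)


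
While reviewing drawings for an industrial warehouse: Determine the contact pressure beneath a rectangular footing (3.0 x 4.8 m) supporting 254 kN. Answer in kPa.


A = 3.0 * 4.8 = 14.4 m^2
q = P / A = 254 / 14.4
= 17.6389 kPa

17.6389 kPa


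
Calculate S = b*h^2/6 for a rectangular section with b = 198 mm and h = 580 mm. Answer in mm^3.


S = b * h^2 / 6
= 198 * 580^2 / 6
= 198 * 336400 / 6
= 11101200.0 mm^3

11101200.0 mm^3


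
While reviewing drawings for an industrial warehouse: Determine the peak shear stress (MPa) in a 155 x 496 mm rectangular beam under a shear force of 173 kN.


A = b * h = 155 * 496 = 76880 mm^2
V = 173 kN = 173000.0 N
tau_max = 1.5 * V / A = 1.5 * 173000.0 / 76880
= 3.3754 MPa

3.3754 MPa


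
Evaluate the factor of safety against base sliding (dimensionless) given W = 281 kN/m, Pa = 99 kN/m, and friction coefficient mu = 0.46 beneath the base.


Resisting force = mu * W = 0.46 * 281 = 129.26 kN/m
FOS = Resisting / Driving = 129.26 / 99
= 1.3057 (dimensionless)

1.3057 (dimensionless)


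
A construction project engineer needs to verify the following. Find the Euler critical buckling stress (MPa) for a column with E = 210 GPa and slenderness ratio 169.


sigma_cr = pi^2 * E / lambda^2
= 9.8696 * 210000.0 / 169^2
= 9.8696 * 210000.0 / 28561
= 72.5681 MPa

72.5681 MPa


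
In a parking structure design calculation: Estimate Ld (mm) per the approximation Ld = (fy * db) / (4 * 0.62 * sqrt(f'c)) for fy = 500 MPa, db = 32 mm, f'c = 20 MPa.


Ld = (fy * db) / (4 * 0.62 * sqrt(f'c))
= (500 * 32) / (4 * 0.62 * sqrt(20))
= 16000 / 11.0909
= 1442.62 mm

1442.62 mm


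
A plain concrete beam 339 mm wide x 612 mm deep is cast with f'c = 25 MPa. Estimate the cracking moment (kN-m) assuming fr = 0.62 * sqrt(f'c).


fr = 0.62 * sqrt(25) = 0.62 * 5.0 = 3.1 MPa
I = 339 * 612^3 / 12 = 6475491216.0 mm^4
y_t = 306.0 mm
M_cr = fr * I / y_t = 3.1 * 6475491216.0 / 306.0 N-mm
= 65.6014 kN-m

65.6014 kN-m


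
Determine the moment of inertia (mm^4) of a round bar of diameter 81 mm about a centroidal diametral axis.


r = d / 2 = 81 / 2 = 40.5 mm
I = pi * r^4 / 4 = pi * 40.5^4 / 4
= 2113050.98 mm^4

2113050.98 mm^4


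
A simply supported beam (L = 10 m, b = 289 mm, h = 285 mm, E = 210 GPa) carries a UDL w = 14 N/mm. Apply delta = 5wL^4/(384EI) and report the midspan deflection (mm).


I = 289 * 285^3 / 12 = 557508093.75 mm^4
L = 10000.0 mm, w = 14 N/mm, E = 210000.0 MPa
delta = 5 * w * L^4 / (384 * E * I)
= 5 * 14 * 10000.0^4 / (384 * 210000.0 * 557508093.75)
= 15.5703 mm

15.5703 mm


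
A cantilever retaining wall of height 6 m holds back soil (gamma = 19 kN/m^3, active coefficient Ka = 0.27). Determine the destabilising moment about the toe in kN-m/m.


Pa = 0.5 * Ka * gamma * H^2
= 0.5 * 0.27 * 19 * 6^2
= 92.34 kN/m
Arm = H / 3 = 6 / 3 = 2.0 m
Mo = Pa * arm = Pa * H / 3 = 92.34 * 6 / 3 = 184.68 kN-m/m

184.68 kN-m/m


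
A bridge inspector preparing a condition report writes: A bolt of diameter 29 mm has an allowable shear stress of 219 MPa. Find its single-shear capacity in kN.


A = pi * d^2 / 4 = pi * 29^2 / 4 = 660.5199 mm^2
V = f_v * A / 1000 = 219 * 660.5199 / 1000
= 144.6538 kN

144.6538 kN


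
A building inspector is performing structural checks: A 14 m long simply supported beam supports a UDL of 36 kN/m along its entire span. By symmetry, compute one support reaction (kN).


Total load = w * L = 36 * 14 = 504 kN
By symmetry, each reaction R = total / 2 = 504 / 2 = 252.0 kN

252.0 kN


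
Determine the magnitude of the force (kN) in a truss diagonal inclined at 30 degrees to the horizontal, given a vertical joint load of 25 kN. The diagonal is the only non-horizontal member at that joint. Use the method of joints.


At the joint, only the diagonal has a vertical component, so vertical equilibrium gives:
F * sin(30) = 25
F = 25 / sin(30)
= 25 / 0.5
= 50.0 kN

50.0 kN


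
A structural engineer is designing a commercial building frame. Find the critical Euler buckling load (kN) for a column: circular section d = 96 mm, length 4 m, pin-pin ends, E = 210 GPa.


I = pi * d^4 / 64 = 4169220.18 mm^4
L = 4000.0 mm
P_cr = pi^2 * E * I / L^2
= 9.8696 * 210000.0 * 4169220.18 / 4000.0^2
= 540074.77 N = 540.0748 kN

540.0748 kN


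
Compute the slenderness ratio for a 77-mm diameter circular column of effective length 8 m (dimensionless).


Radius of gyration r = d / 4 = 77 / 4 = 19.25 mm
L_eff = 8000.0 mm
Slenderness ratio = L / r = 8000.0 / 19.25 = 415.58 (dimensionless)

415.58 (dimensionless)


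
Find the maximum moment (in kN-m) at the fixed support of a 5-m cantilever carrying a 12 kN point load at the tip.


For a cantilever with a point load at the free end:
M_max = P * L = 12 * 5 = 60 kN-m

60 kN-m


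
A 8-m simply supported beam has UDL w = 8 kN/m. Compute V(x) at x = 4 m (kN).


R_A = w * L / 2 = 8 * 8 / 2 = 32.0 kN
V(x) = R_A - w * x = 32.0 - 8 * 4
= 0.0 kN

0.0 kN


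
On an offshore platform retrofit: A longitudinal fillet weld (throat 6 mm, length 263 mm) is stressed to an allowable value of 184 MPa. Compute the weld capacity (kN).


Strength = throat * length * allowable stress
= 6 * 263 * 184 N
= 290352 N
= 290.35 kN

290.35 kN


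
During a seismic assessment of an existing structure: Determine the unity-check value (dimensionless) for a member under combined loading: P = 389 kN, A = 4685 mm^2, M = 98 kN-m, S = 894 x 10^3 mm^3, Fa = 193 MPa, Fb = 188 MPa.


f_a = P / A = 389000.0 / 4685 = 83.0309 MPa
f_b = M / S = 98000000.0 / 894000.0 = 109.6197 MPa
Ratio = f_a / Fa + f_b / Fb
= 83.0309 / 193 + 109.6197 / 188
= 1.0133 (dimensionless)

1.0133 (dimensionless)


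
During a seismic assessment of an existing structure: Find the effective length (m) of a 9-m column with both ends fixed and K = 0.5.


L_eff = K * L
= 0.5 * 9
= 4.5 m

4.5 m


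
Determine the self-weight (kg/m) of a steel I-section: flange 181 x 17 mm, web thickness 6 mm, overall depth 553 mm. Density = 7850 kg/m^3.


A_flanges = 2 * 181 * 17 = 6154 mm^2
A_web = (553 - 2 * 17) * 6 = 3114 mm^2
A_total = 6154 + 3114 = 9268 mm^2 = 0.009268 m^2
Weight = rho * A = 7850 * 0.009268 = 72.7538 kg/m

72.7538 kg/m


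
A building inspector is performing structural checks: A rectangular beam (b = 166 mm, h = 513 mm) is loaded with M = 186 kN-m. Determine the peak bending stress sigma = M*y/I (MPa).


I = b * h^3 / 12 = 166 * 513^3 / 12 = 1867578808.5 mm^4
y = h / 2 = 513 / 2 = 256.5 mm
M = 186 kN-m = 186000000.0 N-mm
sigma = M * y / I = 186000000.0 * 256.5 / 1867578808.5
= 25.55 MPa

25.55 MPa


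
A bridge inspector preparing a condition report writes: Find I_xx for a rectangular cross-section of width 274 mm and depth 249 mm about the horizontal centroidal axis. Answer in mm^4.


I = b * h^3 / 12
= 274 * 249^3 / 12
= 274 * 15438249 / 12
= 352506685.5 mm^4

352506685.5 mm^4


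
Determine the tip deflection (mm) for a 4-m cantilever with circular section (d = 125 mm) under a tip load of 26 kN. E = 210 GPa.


I = pi * d^4 / 64 = pi * 125^4 / 64 = 11984224.91 mm^4
L = 4000.0 mm, P = 26000.0 N, E = 210000.0 MPa
delta = P * L^3 / (3 * E * I)
= 26000.0 * 4000.0^3 / (3 * 210000.0 * 11984224.91)
= 220.3956 mm

220.3956 mm


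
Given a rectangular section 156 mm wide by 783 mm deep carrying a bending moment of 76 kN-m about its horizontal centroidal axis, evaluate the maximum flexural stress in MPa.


I = b * h^3 / 12 = 156 * 783^3 / 12 = 6240632931.0 mm^4
y = h / 2 = 783 / 2 = 391.5 mm
M = 76 kN-m = 76000000.0 N-mm
sigma = M * y / I = 76000000.0 * 391.5 / 6240632931.0
= 4.77 MPa

4.77 MPa


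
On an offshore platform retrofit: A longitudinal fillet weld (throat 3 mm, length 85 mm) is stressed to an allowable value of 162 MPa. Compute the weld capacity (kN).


Strength = throat * length * allowable stress
= 3 * 85 * 162 N
= 41310 N
= 41.31 kN

41.31 kN


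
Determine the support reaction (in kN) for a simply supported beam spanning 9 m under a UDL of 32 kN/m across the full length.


Total load = w * L = 32 * 9 = 288 kN
By symmetry, each reaction R = total / 2 = 288 / 2 = 144.0 kN

144.0 kN


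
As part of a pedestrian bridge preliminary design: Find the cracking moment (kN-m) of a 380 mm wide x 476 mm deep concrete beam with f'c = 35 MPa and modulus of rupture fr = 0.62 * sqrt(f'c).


fr = 0.62 * sqrt(35) = 0.62 * 5.9161 = 3.668 MPa
I = 380 * 476^3 / 12 = 3415255573.33 mm^4
y_t = 238.0 mm
M_cr = fr * I / y_t = 3.668 * 3415255573.33 / 238.0 N-mm
= 52.6347 kN-m

52.6347 kN-m


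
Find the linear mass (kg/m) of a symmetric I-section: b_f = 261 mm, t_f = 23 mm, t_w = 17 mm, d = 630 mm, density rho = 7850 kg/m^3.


A_flanges = 2 * 261 * 23 = 12006 mm^2
A_web = (630 - 2 * 23) * 17 = 9928 mm^2
A_total = 12006 + 9928 = 21934 mm^2 = 0.021934 m^2
Weight = rho * A = 7850 * 0.021934 = 172.1819 kg/m

172.1819 kg/m


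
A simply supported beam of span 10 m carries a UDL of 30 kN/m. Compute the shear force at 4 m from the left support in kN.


R_A = w * L / 2 = 30 * 10 / 2 = 150.0 kN
V(x) = R_A - w * x = 150.0 - 30 * 4
= 30.0 kN

30.0 kN


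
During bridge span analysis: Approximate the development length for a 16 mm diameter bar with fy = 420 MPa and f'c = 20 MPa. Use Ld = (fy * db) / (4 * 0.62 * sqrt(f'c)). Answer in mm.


Ld = (fy * db) / (4 * 0.62 * sqrt(f'c))
= (420 * 16) / (4 * 0.62 * sqrt(20))
= 6720 / 11.0909
= 605.9 mm

605.9 mm


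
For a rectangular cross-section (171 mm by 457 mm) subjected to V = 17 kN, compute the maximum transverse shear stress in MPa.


A = b * h = 171 * 457 = 78147 mm^2
V = 17 kN = 17000.0 N
tau_max = 1.5 * V / A = 1.5 * 17000.0 / 78147
= 0.3263 MPa

0.3263 MPa


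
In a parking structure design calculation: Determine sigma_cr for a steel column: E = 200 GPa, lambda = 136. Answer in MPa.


sigma_cr = pi^2 * E / lambda^2
= 9.8696 * 200000.0 / 136^2
= 9.8696 * 200000.0 / 18496
= 106.7215 MPa

106.7215 MPa


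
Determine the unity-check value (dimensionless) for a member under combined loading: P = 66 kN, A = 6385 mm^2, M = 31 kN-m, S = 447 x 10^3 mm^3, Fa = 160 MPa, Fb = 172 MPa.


f_a = P / A = 66000.0 / 6385 = 10.3367 MPa
f_b = M / S = 31000000.0 / 447000.0 = 69.3512 MPa
Ratio = f_a / Fa + f_b / Fb
= 10.3367 / 160 + 69.3512 / 172
= 0.4678 (dimensionless)

0.4678 (dimensionless)


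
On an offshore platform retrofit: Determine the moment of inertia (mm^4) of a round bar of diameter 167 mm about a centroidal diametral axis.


r = d / 2 = 167 / 2 = 83.5 mm
I = pi * r^4 / 4 = pi * 83.5^4 / 4
= 38179987.63 mm^4

38179987.63 mm^4


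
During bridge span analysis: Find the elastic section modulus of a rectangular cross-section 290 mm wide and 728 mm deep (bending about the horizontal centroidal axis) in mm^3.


S = b * h^2 / 6
= 290 * 728^2 / 6
= 290 * 529984 / 6
= 25615893.33 mm^3

25615893.33 mm^3


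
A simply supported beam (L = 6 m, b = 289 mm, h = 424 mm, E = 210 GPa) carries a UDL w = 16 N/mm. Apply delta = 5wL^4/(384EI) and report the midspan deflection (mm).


I = 289 * 424^3 / 12 = 1835752661.33 mm^4
L = 6000.0 mm, w = 16 N/mm, E = 210000.0 MPa
delta = 5 * w * L^4 / (384 * E * I)
= 5 * 16 * 6000.0^4 / (384 * 210000.0 * 1835752661.33)
= 0.7004 mm

0.7004 mm


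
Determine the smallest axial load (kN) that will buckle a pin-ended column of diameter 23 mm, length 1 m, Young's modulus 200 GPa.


I = pi * d^4 / 64 = 13736.66 mm^4
L = 1000.0 mm
P_cr = pi^2 * E * I / L^2
= 9.8696 * 200000.0 * 13736.66 / 1000.0^2
= 27115.09 N = 27.1151 kN

27.1151 kN


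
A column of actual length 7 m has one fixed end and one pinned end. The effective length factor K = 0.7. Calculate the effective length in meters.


L_eff = K * L
= 0.7 * 7
= 4.9 m

4.9 m


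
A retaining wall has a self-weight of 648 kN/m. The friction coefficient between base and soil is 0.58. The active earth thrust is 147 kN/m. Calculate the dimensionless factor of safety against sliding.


Resisting force = mu * W = 0.58 * 648 = 375.84 kN/m
FOS = Resisting / Driving = 375.84 / 147
= 2.5567 (dimensionless)

2.5567 (dimensionless)


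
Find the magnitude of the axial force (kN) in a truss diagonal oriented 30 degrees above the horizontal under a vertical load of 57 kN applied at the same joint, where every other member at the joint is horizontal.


At the joint, only the diagonal has a vertical component, so vertical equilibrium gives:
F * sin(30) = 57
F = 57 / sin(30)
= 57 / 0.5
= 114.0 kN

114.0 kN


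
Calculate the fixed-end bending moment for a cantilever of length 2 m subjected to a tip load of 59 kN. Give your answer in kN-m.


For a cantilever with a point load at the free end:
M_max = P * L = 59 * 2 = 118 kN-m

118 kN-m


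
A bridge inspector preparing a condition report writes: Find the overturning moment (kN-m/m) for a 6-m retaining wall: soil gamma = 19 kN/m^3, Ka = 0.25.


Pa = 0.5 * Ka * gamma * H^2
= 0.5 * 0.25 * 19 * 6^2
= 85.5 kN/m
Arm = H / 3 = 6 / 3 = 2.0 m
Mo = Pa * arm = Pa * H / 3 = 85.5 * 6 / 3 = 171.0 kN-m/m

171.0 kN-m/m


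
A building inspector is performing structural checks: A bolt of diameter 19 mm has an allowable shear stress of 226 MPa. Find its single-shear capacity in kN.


A = pi * d^2 / 4 = pi * 19^2 / 4 = 283.5287 mm^2
V = f_v * A / 1000 = 226 * 283.5287 / 1000
= 64.0775 kN

64.0775 kN


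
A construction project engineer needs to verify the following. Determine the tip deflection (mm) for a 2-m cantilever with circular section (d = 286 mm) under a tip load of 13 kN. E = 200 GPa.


I = pi * d^4 / 64 = pi * 286^4 / 64 = 328423353.43 mm^4
L = 2000.0 mm, P = 13000.0 N, E = 200000.0 MPa
delta = P * L^3 / (3 * E * I)
= 13000.0 * 2000.0^3 / (3 * 200000.0 * 328423353.43)
= 0.5278 mm

0.5278 mm


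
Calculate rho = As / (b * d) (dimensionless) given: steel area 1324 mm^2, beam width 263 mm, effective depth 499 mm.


rho = As / (b * d)
= 1324 / (263 * 499)
= 1324 / 131237
= 0.010089 (dimensionless)

0.010089 (dimensionless)


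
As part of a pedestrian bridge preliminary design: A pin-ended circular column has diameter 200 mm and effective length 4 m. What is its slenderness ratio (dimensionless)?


Radius of gyration r = d / 4 = 200 / 4 = 50.0 mm
L_eff = 4000.0 mm
Slenderness ratio = L / r = 4000.0 / 50.0 = 80.0 (dimensionless)

80.0 (dimensionless)


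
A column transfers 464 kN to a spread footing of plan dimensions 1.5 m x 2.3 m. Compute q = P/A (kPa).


A = 1.5 * 2.3 = 3.45 m^2
q = P / A = 464 / 3.45
= 134.4928 kPa

134.4928 kPa


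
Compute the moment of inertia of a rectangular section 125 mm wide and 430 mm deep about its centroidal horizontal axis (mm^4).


I = b * h^3 / 12
= 125 * 430^3 / 12
= 125 * 79507000 / 12
= 828197916.67 mm^4

828197916.67 mm^4


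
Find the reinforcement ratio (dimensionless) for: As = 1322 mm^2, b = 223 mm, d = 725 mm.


rho = As / (b * d)
= 1322 / (223 * 725)
= 1322 / 161675
= 0.008177 (dimensionless)

0.008177 (dimensionless)


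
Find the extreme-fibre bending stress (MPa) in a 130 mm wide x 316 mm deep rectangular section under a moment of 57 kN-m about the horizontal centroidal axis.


I = b * h^3 / 12 = 130 * 316^3 / 12 = 341840373.33 mm^4
y = h / 2 = 316 / 2 = 158.0 mm
M = 57 kN-m = 57000000.0 N-mm
sigma = M * y / I = 57000000.0 * 158.0 / 341840373.33
= 26.35 MPa

26.35 MPa


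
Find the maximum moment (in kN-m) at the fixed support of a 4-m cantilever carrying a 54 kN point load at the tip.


For a cantilever with a point load at the free end:
M_max = P * L = 54 * 4 = 216 kN-m

216 kN-m


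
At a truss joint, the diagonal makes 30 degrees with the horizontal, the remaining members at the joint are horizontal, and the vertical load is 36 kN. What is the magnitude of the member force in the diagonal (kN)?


At the joint, only the diagonal has a vertical component, so vertical equilibrium gives:
F * sin(30) = 36
F = 36 / sin(30)
= 36 / 0.5
= 72.0 kN

72.0 kN


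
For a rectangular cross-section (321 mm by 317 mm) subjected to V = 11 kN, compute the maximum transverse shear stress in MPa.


A = b * h = 321 * 317 = 101757 mm^2
V = 11 kN = 11000.0 N
tau_max = 1.5 * V / A = 1.5 * 11000.0 / 101757
= 0.1622 MPa

0.1622 MPa


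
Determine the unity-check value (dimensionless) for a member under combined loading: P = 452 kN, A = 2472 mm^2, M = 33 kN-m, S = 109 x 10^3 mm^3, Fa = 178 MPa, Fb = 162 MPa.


f_a = P / A = 452000.0 / 2472 = 182.8479 MPa
f_b = M / S = 33000000.0 / 109000.0 = 302.7523 MPa
Ratio = f_a / Fa + f_b / Fb
= 182.8479 / 178 + 302.7523 / 162
= 2.8961 (dimensionless)

2.8961 (dimensionless)


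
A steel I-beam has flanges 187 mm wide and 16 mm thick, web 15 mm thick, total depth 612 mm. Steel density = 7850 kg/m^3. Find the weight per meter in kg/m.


A_flanges = 2 * 187 * 16 = 5984 mm^2
A_web = (612 - 2 * 16) * 15 = 8700 mm^2
A_total = 5984 + 8700 = 14684 mm^2 = 0.014684 m^2
Weight = rho * A = 7850 * 0.014684 = 115.2694 kg/m

115.2694 kg/m


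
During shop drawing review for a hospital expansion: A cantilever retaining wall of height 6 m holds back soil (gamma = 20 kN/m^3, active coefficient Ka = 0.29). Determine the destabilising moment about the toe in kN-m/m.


Pa = 0.5 * Ka * gamma * H^2
= 0.5 * 0.29 * 20 * 6^2
= 104.4 kN/m
Arm = H / 3 = 6 / 3 = 2.0 m
Mo = Pa * arm = Pa * H / 3 = 104.4 * 6 / 3 = 208.8 kN-m/m

208.8 kN-m/m


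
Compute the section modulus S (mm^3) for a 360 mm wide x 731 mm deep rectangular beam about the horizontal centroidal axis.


S = b * h^2 / 6
= 360 * 731^2 / 6
= 360 * 534361 / 6
= 32061660.0 mm^3

32061660.0 mm^3


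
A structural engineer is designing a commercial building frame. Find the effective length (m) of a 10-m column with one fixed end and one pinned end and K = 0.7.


L_eff = K * L
= 0.7 * 10
= 7.0 m

7.0 m


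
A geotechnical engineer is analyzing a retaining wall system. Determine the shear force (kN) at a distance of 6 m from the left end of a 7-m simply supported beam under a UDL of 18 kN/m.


R_A = w * L / 2 = 18 * 7 / 2 = 63.0 kN
V(x) = R_A - w * x = 63.0 - 18 * 6
= -45.0 kN

-45.0 kN


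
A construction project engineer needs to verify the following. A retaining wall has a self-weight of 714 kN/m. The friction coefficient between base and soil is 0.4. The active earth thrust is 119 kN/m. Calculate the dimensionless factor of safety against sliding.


Resisting force = mu * W = 0.4 * 714 = 285.6 kN/m
FOS = Resisting / Driving = 285.6 / 119
= 2.4 (dimensionless)

2.4 (dimensionless)


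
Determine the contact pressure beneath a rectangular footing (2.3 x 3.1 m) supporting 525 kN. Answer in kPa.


A = 2.3 * 3.1 = 7.13 m^2
q = P / A = 525 / 7.13
= 73.6325 kPa

73.6325 kPa


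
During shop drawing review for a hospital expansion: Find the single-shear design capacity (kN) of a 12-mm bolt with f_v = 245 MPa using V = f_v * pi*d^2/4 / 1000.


A = pi * d^2 / 4 = pi * 12^2 / 4 = 113.0973 mm^2
V = f_v * A / 1000 = 245 * 113.0973 / 1000
= 27.7088 kN

27.7088 kN


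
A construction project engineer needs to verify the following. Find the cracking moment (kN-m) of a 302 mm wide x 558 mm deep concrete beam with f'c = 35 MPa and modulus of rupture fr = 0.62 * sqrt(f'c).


fr = 0.62 * sqrt(35) = 0.62 * 5.9161 = 3.668 MPa
I = 302 * 558^3 / 12 = 4372484652.0 mm^4
y_t = 279.0 mm
M_cr = fr * I / y_t = 3.668 * 4372484652.0 / 279.0 N-mm
= 57.4844 kN-m

57.4844 kN-m


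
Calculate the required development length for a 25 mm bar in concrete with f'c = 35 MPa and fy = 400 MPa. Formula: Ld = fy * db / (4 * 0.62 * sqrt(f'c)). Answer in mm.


Ld = (fy * db) / (4 * 0.62 * sqrt(f'c))
= (400 * 25) / (4 * 0.62 * sqrt(35))
= 10000 / 14.6719
= 681.58 mm

681.58 mm


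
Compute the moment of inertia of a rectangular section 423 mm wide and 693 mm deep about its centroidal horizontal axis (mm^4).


I = b * h^3 / 12
= 423 * 693^3 / 12
= 423 * 332812557 / 12
= 11731642634.25 mm^4

11731642634.25 mm^4


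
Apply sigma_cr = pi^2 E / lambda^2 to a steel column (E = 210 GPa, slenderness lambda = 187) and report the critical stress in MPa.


sigma_cr = pi^2 * E / lambda^2
= 9.8696 * 210000.0 / 187^2
= 9.8696 * 210000.0 / 34969
= 59.2701 MPa

59.2701 MPa


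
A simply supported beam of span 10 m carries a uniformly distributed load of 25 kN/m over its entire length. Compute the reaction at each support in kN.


Total load = w * L = 25 * 10 = 250 kN
By symmetry, each reaction R = total / 2 = 250 / 2 = 125.0 kN

125.0 kN


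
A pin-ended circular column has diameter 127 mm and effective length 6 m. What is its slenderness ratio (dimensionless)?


Radius of gyration r = d / 4 = 127 / 4 = 31.75 mm
L_eff = 6000.0 mm
Slenderness ratio = L / r = 6000.0 / 31.75 = 188.98 (dimensionless)

188.98 (dimensionless)


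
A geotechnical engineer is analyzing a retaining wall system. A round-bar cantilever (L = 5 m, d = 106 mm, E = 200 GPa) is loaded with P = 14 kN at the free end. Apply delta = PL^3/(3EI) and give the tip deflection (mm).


I = pi * d^4 / 64 = pi * 106^4 / 64 = 6197169.29 mm^4
L = 5000.0 mm, P = 14000.0 N, E = 200000.0 MPa
delta = P * L^3 / (3 * E * I)
= 14000.0 * 5000.0^3 / (3 * 200000.0 * 6197169.29)
= 470.645 mm

470.645 mm


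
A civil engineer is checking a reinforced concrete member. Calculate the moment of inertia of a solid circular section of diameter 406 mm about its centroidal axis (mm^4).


r = d / 2 = 406 / 2 = 203.0 mm
I = pi * r^4 / 4 = pi * 203.0^4 / 4
= 1333748773.37 mm^4

1333748773.37 mm^4


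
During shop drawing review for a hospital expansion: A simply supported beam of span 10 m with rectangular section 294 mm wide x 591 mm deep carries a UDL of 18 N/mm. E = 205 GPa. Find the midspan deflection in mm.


I = 294 * 591^3 / 12 = 5057414239.5 mm^4
L = 10000.0 mm, w = 18 N/mm, E = 205000.0 MPa
delta = 5 * w * L^4 / (384 * E * I)
= 5 * 18 * 10000.0^4 / (384 * 205000.0 * 5057414239.5)
= 2.2606 mm

2.2606 mm


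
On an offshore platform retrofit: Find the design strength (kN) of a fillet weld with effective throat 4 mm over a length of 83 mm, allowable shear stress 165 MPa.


Strength = throat * length * allowable stress
= 4 * 83 * 165 N
= 54780 N
= 54.78 kN

54.78 kN


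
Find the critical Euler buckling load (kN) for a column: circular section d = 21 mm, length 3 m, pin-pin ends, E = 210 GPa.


I = pi * d^4 / 64 = 9546.56 mm^4
L = 3000.0 mm
P_cr = pi^2 * E * I / L^2
= 9.8696 * 210000.0 * 9546.56 / 3000.0^2
= 2198.49 N = 2.1985 kN

2.1985 kN


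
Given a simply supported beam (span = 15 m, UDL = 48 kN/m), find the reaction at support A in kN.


Total load = w * L = 48 * 15 = 720 kN
By symmetry, each reaction R = total / 2 = 720 / 2 = 360.0 kN

360.0 kN


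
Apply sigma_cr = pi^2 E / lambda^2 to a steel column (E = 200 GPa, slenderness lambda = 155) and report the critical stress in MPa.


sigma_cr = pi^2 * E / lambda^2
= 9.8696 * 200000.0 / 155^2
= 9.8696 * 200000.0 / 24025
= 82.1611 MPa

82.1611 MPa


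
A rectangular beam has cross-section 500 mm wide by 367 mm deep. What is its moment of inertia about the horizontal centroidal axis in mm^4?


I = b * h^3 / 12
= 500 * 367^3 / 12
= 500 * 49430863 / 12
= 2059619291.67 mm^4

2059619291.67 mm^4


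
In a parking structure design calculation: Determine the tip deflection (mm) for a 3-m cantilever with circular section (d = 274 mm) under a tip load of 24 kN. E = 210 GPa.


I = pi * d^4 / 64 = pi * 274^4 / 64 = 276676421.54 mm^4
L = 3000.0 mm, P = 24000.0 N, E = 210000.0 MPa
delta = P * L^3 / (3 * E * I)
= 24000.0 * 3000.0^3 / (3 * 210000.0 * 276676421.54)
= 3.7176 mm

3.7176 mm


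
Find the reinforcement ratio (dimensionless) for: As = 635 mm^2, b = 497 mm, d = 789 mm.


rho = As / (b * d)
= 635 / (497 * 789)
= 635 / 392133
= 0.001619 (dimensionless)

0.001619 (dimensionless)


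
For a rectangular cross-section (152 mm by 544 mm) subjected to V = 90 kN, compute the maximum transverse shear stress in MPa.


A = b * h = 152 * 544 = 82688 mm^2
V = 90 kN = 90000.0 N
tau_max = 1.5 * V / A = 1.5 * 90000.0 / 82688
= 1.6326 MPa

1.6326 MPa


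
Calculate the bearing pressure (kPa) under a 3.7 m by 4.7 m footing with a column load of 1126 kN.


A = 3.7 * 4.7 = 17.39 m^2
q = P / A = 1126 / 17.39
= 64.7499 kPa

64.7499 kPa


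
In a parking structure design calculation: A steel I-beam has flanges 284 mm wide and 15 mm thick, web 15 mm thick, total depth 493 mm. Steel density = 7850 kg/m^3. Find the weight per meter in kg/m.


A_flanges = 2 * 284 * 15 = 8520 mm^2
A_web = (493 - 2 * 15) * 15 = 6945 mm^2
A_total = 8520 + 6945 = 15465 mm^2 = 0.015465 m^2
Weight = rho * A = 7850 * 0.015465 = 121.4002 kg/m

121.4002 kg/m


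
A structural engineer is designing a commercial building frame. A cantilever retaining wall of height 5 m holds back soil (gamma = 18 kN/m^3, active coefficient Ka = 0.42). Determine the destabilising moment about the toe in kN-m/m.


Pa = 0.5 * Ka * gamma * H^2
= 0.5 * 0.42 * 18 * 5^2
= 94.5 kN/m
Arm = H / 3 = 5 / 3 = 1.6667 m
Mo = Pa * arm = Pa * H / 3 = 94.5 * 5 / 3 = 157.5 kN-m/m

157.5 kN-m/m


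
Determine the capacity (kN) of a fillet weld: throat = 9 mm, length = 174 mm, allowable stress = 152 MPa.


Strength = throat * length * allowable stress
= 9 * 174 * 152 N
= 238032 N
= 238.03 kN

238.03 kN


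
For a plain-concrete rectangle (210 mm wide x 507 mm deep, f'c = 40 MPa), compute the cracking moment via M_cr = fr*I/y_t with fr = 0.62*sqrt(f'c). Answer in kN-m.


fr = 0.62 * sqrt(40) = 0.62 * 6.3246 = 3.9212 MPa
I = 210 * 507^3 / 12 = 2280667252.5 mm^4
y_t = 253.5 mm
M_cr = fr * I / y_t = 3.9212 * 2280667252.5 / 253.5 N-mm
= 35.2781 kN-m

35.2781 kN-m


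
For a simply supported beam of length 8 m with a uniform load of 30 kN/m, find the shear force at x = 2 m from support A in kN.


R_A = w * L / 2 = 30 * 8 / 2 = 120.0 kN
V(x) = R_A - w * x = 120.0 - 30 * 2
= 60.0 kN

60.0 kN


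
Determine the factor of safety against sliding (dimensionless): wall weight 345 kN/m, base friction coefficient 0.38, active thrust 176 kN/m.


Resisting force = mu * W = 0.38 * 345 = 131.1 kN/m
FOS = Resisting / Driving = 131.1 / 176
= 0.7449 (dimensionless)

0.7449 (dimensionless)


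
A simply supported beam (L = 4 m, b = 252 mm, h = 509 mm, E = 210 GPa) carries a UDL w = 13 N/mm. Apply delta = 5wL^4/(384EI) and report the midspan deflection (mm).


I = 252 * 509^3 / 12 = 2769316809.0 mm^4
L = 4000.0 mm, w = 13 N/mm, E = 210000.0 MPa
delta = 5 * w * L^4 / (384 * E * I)
= 5 * 13 * 4000.0^4 / (384 * 210000.0 * 2769316809.0)
= 0.0745 mm

0.0745 mm


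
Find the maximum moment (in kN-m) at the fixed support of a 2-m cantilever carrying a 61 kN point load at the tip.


For a cantilever with a point load at the free end:
M_max = P * L = 61 * 2 = 122 kN-m

122 kN-m


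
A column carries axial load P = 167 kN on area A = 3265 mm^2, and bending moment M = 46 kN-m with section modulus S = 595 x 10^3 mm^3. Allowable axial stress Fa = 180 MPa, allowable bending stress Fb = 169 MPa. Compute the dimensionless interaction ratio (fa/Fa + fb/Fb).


f_a = P / A = 167000.0 / 3265 = 51.1485 MPa
f_b = M / S = 46000000.0 / 595000.0 = 77.3109 MPa
Ratio = f_a / Fa + f_b / Fb
= 51.1485 / 180 + 77.3109 / 169
= 0.7416 (dimensionless)

0.7416 (dimensionless)


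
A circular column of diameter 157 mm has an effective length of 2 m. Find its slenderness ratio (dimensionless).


Radius of gyration r = d / 4 = 157 / 4 = 39.25 mm
L_eff = 2000.0 mm
Slenderness ratio = L / r = 2000.0 / 39.25 = 50.96 (dimensionless)

50.96 (dimensionless)


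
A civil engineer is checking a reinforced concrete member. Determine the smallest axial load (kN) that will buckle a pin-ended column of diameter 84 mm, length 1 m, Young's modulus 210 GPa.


I = pi * d^4 / 64 = 2443920.32 mm^4
L = 1000.0 mm
P_cr = pi^2 * E * I / L^2
= 9.8696 * 210000.0 * 2443920.32 / 1000.0^2
= 5065310.62 N = 5065.3106 kN

5065.3106 kN


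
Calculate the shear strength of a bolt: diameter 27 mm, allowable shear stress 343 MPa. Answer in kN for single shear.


A = pi * d^2 / 4 = pi * 27^2 / 4 = 572.5553 mm^2
V = f_v * A / 1000 = 343 * 572.5553 / 1000
= 196.3865 kN

196.3865 kN


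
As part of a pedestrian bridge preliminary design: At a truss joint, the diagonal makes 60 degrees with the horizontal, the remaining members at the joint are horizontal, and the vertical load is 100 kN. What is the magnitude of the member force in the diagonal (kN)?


At the joint, only the diagonal has a vertical component, so vertical equilibrium gives:
F * sin(60) = 100
F = 100 / sin(60)
= 100 / 0.866025
= 115.47 kN

115.47 kN


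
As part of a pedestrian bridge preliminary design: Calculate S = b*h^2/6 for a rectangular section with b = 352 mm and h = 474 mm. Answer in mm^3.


S = b * h^2 / 6
= 352 * 474^2 / 6
= 352 * 224676 / 6
= 13180992.0 mm^3

13180992.0 mm^3


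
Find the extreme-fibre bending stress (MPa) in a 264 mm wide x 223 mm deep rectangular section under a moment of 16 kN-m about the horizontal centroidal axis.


I = b * h^3 / 12 = 264 * 223^3 / 12 = 243970474.0 mm^4
y = h / 2 = 223 / 2 = 111.5 mm
M = 16 kN-m = 16000000.0 N-mm
sigma = M * y / I = 16000000.0 * 111.5 / 243970474.0
= 7.31 MPa

7.31 MPa


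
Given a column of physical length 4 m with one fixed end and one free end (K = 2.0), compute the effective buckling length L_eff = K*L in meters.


L_eff = K * L
= 2.0 * 4
= 8.0 m

8.0 m


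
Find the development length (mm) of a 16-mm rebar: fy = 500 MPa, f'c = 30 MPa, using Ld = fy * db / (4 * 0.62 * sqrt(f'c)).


Ld = (fy * db) / (4 * 0.62 * sqrt(f'c))
= (500 * 16) / (4 * 0.62 * sqrt(30))
= 8000 / 13.5835
= 588.95 mm

588.95 mm


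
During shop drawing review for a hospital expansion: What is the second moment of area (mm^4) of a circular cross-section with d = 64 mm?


r = d / 2 = 64 / 2 = 32.0 mm
I = pi * r^4 / 4 = pi * 32.0^4 / 4
= 823549.66 mm^4

823549.66 mm^4


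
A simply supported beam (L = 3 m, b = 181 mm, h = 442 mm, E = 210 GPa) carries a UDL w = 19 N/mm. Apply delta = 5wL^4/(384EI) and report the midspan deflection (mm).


I = 181 * 442^3 / 12 = 1302459227.33 mm^4
L = 3000.0 mm, w = 19 N/mm, E = 210000.0 MPa
delta = 5 * w * L^4 / (384 * E * I)
= 5 * 19 * 3000.0^4 / (384 * 210000.0 * 1302459227.33)
= 0.0733 mm

0.0733 mm


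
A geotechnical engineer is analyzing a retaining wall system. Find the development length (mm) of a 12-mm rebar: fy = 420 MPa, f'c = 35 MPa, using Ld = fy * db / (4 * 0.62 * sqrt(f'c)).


Ld = (fy * db) / (4 * 0.62 * sqrt(f'c))
= (420 * 12) / (4 * 0.62 * sqrt(35))
= 5040 / 14.6719
= 343.51 mm

343.51 mm


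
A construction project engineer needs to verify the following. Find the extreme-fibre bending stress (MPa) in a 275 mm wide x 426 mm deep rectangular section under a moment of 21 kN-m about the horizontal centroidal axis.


I = b * h^3 / 12 = 275 * 426^3 / 12 = 1771659450.0 mm^4
y = h / 2 = 426 / 2 = 213.0 mm
M = 21 kN-m = 21000000.0 N-mm
sigma = M * y / I = 21000000.0 * 213.0 / 1771659450.0
= 2.52 MPa

2.52 MPa


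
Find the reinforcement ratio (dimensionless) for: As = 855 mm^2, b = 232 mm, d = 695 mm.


rho = As / (b * d)
= 855 / (232 * 695)
= 855 / 161240
= 0.005303 (dimensionless)

0.005303 (dimensionless)


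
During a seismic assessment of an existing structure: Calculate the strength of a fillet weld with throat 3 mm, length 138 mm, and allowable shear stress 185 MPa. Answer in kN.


Strength = throat * length * allowable stress
= 3 * 138 * 185 N
= 76590 N
= 76.59 kN

76.59 kN


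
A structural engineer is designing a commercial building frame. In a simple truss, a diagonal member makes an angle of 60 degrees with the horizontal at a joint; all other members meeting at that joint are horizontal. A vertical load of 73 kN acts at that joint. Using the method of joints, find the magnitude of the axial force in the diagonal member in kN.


At the joint, only the diagonal has a vertical component, so vertical equilibrium gives:
F * sin(60) = 73
F = 73 / sin(60)
= 73 / 0.866025
= 84.29 kN

84.29 kN


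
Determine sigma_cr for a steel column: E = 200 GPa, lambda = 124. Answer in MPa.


sigma_cr = pi^2 * E / lambda^2
= 9.8696 * 200000.0 / 124^2
= 9.8696 * 200000.0 / 15376
= 128.3767 MPa

128.3767 MPa


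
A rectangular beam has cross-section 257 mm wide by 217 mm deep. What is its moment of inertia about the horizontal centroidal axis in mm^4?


I = b * h^3 / 12
= 257 * 217^3 / 12
= 257 * 10218313 / 12
= 218842203.42 mm^4

218842203.42 mm^4


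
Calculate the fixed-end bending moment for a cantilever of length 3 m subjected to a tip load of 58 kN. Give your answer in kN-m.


For a cantilever with a point load at the free end:
M_max = P * L = 58 * 3 = 174 kN-m

174 kN-m


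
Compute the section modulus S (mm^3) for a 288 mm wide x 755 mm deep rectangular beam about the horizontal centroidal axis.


S = b * h^2 / 6
= 288 * 755^2 / 6
= 288 * 570025 / 6
= 27361200.0 mm^3

27361200.0 mm^3


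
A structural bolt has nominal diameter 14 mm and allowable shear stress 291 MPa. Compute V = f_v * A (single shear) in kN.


A = pi * d^2 / 4 = pi * 14^2 / 4 = 153.938 mm^2
V = f_v * A / 1000 = 291 * 153.938 / 1000
= 44.796 kN

44.796 kN


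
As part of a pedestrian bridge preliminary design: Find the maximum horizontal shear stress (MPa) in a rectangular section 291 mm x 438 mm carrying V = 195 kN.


A = b * h = 291 * 438 = 127458 mm^2
V = 195 kN = 195000.0 N
tau_max = 1.5 * V / A = 1.5 * 195000.0 / 127458
= 2.2949 MPa

2.2949 MPa


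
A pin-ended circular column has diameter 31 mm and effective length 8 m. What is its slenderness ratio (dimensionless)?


Radius of gyration r = d / 4 = 31 / 4 = 7.75 mm
L_eff = 8000.0 mm
Slenderness ratio = L / r = 8000.0 / 7.75 = 1032.26 (dimensionless)

1032.26 (dimensionless)
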